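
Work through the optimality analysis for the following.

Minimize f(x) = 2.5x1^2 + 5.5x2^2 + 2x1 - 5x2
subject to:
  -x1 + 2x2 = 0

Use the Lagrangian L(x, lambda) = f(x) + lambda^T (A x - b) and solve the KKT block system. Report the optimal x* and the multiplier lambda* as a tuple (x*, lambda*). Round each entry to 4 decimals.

Form the Lagrangian:
  L(x, lambda) = (1/2) x^T Q x + c^T x + lambda^T (A x - b)
Stationarity (grad_x L = 0): Q x + c + A^T lambda = 0.
Primal feasibility: A x = b.

This gives the KKT block system:
  [ Q   A^T ] [ x     ]   [-c ]
  [ A    0  ] [ lambda ] = [ b ]

Solving the linear system:
  x*      = (0.0645, 0.0323)
  lambda* = (2.3226)
  f(x*)   = -0.0161

x* = (0.0645, 0.0323), lambda* = (2.3226)


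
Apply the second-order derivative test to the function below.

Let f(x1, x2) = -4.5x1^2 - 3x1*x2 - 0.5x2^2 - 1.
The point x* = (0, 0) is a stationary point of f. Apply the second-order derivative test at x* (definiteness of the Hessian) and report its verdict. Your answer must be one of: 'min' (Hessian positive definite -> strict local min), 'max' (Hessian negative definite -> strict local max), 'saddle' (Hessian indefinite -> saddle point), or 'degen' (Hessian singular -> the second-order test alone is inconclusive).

Compute the Hessian H = grad^2 f:
  H = [[-9, -3], [-3, -1]]
Verify stationarity: grad f(x*) = H x* + g = (0, 0).
Eigenvalues of H: -10, 0.
H has a zero eigenvalue (singular; negative semidefinite but not definite), so H is neither positive definite, negative definite, nor indefinite. The second-order test alone is inconclusive -> degen.
(Indeed, f is constant along the null direction of H through x*, so x* is not a strict local extremum.)

degen


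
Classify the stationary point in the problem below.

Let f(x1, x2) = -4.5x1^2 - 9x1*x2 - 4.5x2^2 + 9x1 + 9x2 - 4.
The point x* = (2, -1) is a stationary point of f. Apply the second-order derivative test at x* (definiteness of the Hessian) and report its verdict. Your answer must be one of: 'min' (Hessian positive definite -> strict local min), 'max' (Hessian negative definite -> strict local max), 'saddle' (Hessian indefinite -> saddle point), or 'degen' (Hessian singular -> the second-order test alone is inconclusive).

Compute the Hessian H = grad^2 f:
  H = [[-9, -9], [-9, -9]]
Verify stationarity: grad f(x*) = H x* + g = (0, 0).
Eigenvalues of H: -18, 0.
H has a zero eigenvalue (singular; negative semidefinite but not definite), so H is neither positive definite, negative definite, nor indefinite. The second-order test alone is inconclusive -> degen.
(Indeed, f is constant along the null direction of H through x*, so x* is not a strict local extremum.)

degen


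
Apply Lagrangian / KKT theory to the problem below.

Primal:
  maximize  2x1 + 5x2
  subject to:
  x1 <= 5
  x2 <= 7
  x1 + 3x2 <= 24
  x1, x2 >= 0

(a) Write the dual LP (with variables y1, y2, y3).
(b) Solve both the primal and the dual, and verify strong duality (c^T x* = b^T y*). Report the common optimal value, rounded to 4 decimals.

The standard primal-dual pair for 'max c^T x s.t. A x <= b, x >= 0' is:
  Dual:  min b^T y  s.t.  A^T y >= c,  y >= 0.

So the dual LP is:
  minimize  5y1 + 7y2 + 24y3
  subject to:
    y1 + y3 >= 2
    y2 + 3y3 >= 5
    y1, y2, y3 >= 0

Solving the primal: x* = (5, 6.3333).
  primal value c^T x* = 41.6667.
Solving the dual: y* = (0.3333, 0, 1.6667).
  dual value b^T y* = 41.6667.
Strong duality: c^T x* = b^T y*. Confirmed.

41.6667


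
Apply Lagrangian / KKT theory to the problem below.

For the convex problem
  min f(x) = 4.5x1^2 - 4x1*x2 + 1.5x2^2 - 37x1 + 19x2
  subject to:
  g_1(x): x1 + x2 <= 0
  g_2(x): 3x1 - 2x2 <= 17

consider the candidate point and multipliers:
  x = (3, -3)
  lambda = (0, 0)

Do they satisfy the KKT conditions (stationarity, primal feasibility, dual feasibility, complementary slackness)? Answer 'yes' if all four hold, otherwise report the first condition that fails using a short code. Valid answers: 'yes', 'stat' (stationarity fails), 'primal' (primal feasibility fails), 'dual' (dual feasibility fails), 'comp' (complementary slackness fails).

Gradient of f: grad f(x) = Q x + c = (2, -2)
Constraint values g_i(x) = a_i^T x - b_i:
  g_1((3, -3)) = 0
  g_2((3, -3)) = -2
Stationarity residual: grad f(x) + sum_i lambda_i a_i = (2, -2)
  -> stationarity FAILS
Primal feasibility (all g_i <= 0): OK
Dual feasibility (all lambda_i >= 0): OK
Complementary slackness (lambda_i * g_i(x) = 0 for all i): OK

Verdict: the first failing condition is stationarity -> stat.

stat


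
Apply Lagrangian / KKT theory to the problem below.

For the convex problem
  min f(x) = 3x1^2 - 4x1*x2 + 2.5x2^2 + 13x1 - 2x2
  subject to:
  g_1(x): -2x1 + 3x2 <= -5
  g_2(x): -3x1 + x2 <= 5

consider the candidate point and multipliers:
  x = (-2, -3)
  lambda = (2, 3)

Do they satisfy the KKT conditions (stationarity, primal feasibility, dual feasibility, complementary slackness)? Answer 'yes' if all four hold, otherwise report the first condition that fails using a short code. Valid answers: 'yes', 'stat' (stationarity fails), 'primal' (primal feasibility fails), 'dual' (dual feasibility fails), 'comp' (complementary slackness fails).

Gradient of f: grad f(x) = Q x + c = (13, -9)
Constraint values g_i(x) = a_i^T x - b_i:
  g_1((-2, -3)) = 0
  g_2((-2, -3)) = -2
Stationarity residual: grad f(x) + sum_i lambda_i a_i = (0, 0)
  -> stationarity OK
Primal feasibility (all g_i <= 0): OK
Dual feasibility (all lambda_i >= 0): OK
Complementary slackness (lambda_i * g_i(x) = 0 for all i): FAILS

Verdict: the first failing condition is complementary_slackness -> comp.

comp


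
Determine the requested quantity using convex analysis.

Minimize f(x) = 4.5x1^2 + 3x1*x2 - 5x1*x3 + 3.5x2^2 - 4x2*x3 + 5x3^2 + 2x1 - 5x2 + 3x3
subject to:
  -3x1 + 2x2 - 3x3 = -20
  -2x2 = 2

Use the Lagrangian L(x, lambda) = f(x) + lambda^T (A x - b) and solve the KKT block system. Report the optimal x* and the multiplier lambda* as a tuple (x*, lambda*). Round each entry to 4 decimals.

Form the Lagrangian:
  L(x, lambda) = (1/2) x^T Q x + c^T x + lambda^T (A x - b)
Stationarity (grad_x L = 0): Q x + c + A^T lambda = 0.
Primal feasibility: A x = b.

This gives the KKT block system:
  [ Q   A^T ] [ x     ]   [-c ]
  [ A    0  ] [ lambda ] = [ b ]

Solving the linear system:
  x*      = (3.3793, -1, 2.6207)
  lambda* = (5.4368, -0.7356)
  f(x*)   = 64.9138

x* = (3.3793, -1, 2.6207), lambda* = (5.4368, -0.7356)


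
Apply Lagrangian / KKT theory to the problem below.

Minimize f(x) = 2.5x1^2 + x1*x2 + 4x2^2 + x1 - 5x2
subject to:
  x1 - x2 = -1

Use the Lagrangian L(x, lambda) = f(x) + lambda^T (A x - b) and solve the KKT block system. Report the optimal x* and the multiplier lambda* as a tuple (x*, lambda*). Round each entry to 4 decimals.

Form the Lagrangian:
  L(x, lambda) = (1/2) x^T Q x + c^T x + lambda^T (A x - b)
Stationarity (grad_x L = 0): Q x + c + A^T lambda = 0.
Primal feasibility: A x = b.

This gives the KKT block system:
  [ Q   A^T ] [ x     ]   [-c ]
  [ A    0  ] [ lambda ] = [ b ]

Solving the linear system:
  x*      = (-0.3333, 0.6667)
  lambda* = (0)
  f(x*)   = -1.8333

x* = (-0.3333, 0.6667), lambda* = (0)


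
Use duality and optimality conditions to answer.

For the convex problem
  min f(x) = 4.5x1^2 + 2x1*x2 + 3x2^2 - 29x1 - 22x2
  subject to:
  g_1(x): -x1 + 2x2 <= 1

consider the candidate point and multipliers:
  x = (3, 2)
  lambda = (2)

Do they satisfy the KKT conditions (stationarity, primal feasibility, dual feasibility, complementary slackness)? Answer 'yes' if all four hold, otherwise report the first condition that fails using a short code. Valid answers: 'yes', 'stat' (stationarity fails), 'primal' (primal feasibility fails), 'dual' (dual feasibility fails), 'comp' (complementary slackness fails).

Gradient of f: grad f(x) = Q x + c = (2, -4)
Constraint values g_i(x) = a_i^T x - b_i:
  g_1((3, 2)) = 0
Stationarity residual: grad f(x) + sum_i lambda_i a_i = (0, 0)
  -> stationarity OK
Primal feasibility (all g_i <= 0): OK
Dual feasibility (all lambda_i >= 0): OK
Complementary slackness (lambda_i * g_i(x) = 0 for all i): OK

Verdict: yes, KKT holds.

yes


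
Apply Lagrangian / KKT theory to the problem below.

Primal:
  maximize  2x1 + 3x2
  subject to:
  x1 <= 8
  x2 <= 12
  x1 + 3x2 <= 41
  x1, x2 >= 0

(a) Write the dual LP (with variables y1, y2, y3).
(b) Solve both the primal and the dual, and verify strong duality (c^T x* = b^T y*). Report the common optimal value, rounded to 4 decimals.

The standard primal-dual pair for 'max c^T x s.t. A x <= b, x >= 0' is:
  Dual:  min b^T y  s.t.  A^T y >= c,  y >= 0.

So the dual LP is:
  minimize  8y1 + 12y2 + 41y3
  subject to:
    y1 + y3 >= 2
    y2 + 3y3 >= 3
    y1, y2, y3 >= 0

Solving the primal: x* = (8, 11).
  primal value c^T x* = 49.
Solving the dual: y* = (1, 0, 1).
  dual value b^T y* = 49.
Strong duality: c^T x* = b^T y*. Confirmed.

49


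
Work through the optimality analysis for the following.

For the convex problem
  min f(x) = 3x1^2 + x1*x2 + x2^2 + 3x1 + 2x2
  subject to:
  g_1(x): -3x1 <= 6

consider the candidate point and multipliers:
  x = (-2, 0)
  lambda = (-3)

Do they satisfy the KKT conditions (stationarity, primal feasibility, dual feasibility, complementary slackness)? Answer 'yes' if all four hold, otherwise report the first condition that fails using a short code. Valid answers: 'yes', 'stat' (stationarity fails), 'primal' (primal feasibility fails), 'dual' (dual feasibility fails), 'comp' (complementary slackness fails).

Gradient of f: grad f(x) = Q x + c = (-9, 0)
Constraint values g_i(x) = a_i^T x - b_i:
  g_1((-2, 0)) = 0
Stationarity residual: grad f(x) + sum_i lambda_i a_i = (0, 0)
  -> stationarity OK
Primal feasibility (all g_i <= 0): OK
Dual feasibility (all lambda_i >= 0): FAILS
Complementary slackness (lambda_i * g_i(x) = 0 for all i): OK

Verdict: the first failing condition is dual_feasibility -> dual.

dual


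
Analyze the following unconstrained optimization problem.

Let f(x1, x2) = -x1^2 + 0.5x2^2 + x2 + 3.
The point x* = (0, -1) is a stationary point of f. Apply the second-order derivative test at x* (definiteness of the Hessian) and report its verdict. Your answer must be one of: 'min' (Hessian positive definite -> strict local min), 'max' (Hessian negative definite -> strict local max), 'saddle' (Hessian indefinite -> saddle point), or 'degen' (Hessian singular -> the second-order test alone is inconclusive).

Compute the Hessian H = grad^2 f:
  H = [[-2, 0], [0, 1]]
Verify stationarity: grad f(x*) = H x* + g = (0, 0).
Eigenvalues of H: -2, 1.
Eigenvalues have mixed signs, so H is indefinite -> x* is a saddle point.

saddle


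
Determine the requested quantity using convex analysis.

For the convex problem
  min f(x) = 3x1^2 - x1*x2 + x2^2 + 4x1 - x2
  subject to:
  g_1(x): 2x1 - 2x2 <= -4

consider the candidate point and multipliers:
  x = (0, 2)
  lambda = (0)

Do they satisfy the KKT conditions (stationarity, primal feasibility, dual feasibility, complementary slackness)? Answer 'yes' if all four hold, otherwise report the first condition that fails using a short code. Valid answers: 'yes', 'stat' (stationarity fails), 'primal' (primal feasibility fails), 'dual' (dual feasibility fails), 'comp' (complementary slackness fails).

Gradient of f: grad f(x) = Q x + c = (2, 3)
Constraint values g_i(x) = a_i^T x - b_i:
  g_1((0, 2)) = 0
Stationarity residual: grad f(x) + sum_i lambda_i a_i = (2, 3)
  -> stationarity FAILS
Primal feasibility (all g_i <= 0): OK
Dual feasibility (all lambda_i >= 0): OK
Complementary slackness (lambda_i * g_i(x) = 0 for all i): OK

Verdict: the first failing condition is stationarity -> stat.

stat


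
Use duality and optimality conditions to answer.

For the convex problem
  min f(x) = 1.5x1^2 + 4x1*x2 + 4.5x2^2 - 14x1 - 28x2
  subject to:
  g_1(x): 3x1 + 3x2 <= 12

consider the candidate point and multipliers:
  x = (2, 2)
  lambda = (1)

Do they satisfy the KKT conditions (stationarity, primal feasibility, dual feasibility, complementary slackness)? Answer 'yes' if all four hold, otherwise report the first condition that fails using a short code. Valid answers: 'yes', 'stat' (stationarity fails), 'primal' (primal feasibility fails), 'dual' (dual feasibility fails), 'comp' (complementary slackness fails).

Gradient of f: grad f(x) = Q x + c = (0, -2)
Constraint values g_i(x) = a_i^T x - b_i:
  g_1((2, 2)) = 0
Stationarity residual: grad f(x) + sum_i lambda_i a_i = (3, 1)
  -> stationarity FAILS
Primal feasibility (all g_i <= 0): OK
Dual feasibility (all lambda_i >= 0): OK
Complementary slackness (lambda_i * g_i(x) = 0 for all i): OK

Verdict: the first failing condition is stationarity -> stat.

stat


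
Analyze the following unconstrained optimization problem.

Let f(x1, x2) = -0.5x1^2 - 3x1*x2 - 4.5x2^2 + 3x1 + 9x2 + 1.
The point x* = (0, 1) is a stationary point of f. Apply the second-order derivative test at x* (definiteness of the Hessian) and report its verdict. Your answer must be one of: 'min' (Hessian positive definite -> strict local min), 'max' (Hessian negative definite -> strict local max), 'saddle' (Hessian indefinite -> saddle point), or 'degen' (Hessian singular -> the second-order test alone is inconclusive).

Compute the Hessian H = grad^2 f:
  H = [[-1, -3], [-3, -9]]
Verify stationarity: grad f(x*) = H x* + g = (0, 0).
Eigenvalues of H: -10, 0.
H has a zero eigenvalue (singular; negative semidefinite but not definite), so H is neither positive definite, negative definite, nor indefinite. The second-order test alone is inconclusive -> degen.
(Indeed, f is constant along the null direction of H through x*, so x* is not a strict local extremum.)

degen


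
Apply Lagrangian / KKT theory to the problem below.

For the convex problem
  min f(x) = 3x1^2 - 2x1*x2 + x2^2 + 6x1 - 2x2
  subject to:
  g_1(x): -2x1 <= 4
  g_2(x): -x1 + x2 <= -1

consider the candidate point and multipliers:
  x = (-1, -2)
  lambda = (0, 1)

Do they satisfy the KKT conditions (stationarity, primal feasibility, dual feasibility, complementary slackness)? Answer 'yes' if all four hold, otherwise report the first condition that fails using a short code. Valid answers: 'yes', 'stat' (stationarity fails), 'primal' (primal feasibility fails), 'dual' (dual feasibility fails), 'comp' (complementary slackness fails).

Gradient of f: grad f(x) = Q x + c = (4, -4)
Constraint values g_i(x) = a_i^T x - b_i:
  g_1((-1, -2)) = -2
  g_2((-1, -2)) = 0
Stationarity residual: grad f(x) + sum_i lambda_i a_i = (3, -3)
  -> stationarity FAILS
Primal feasibility (all g_i <= 0): OK
Dual feasibility (all lambda_i >= 0): OK
Complementary slackness (lambda_i * g_i(x) = 0 for all i): OK

Verdict: the first failing condition is stationarity -> stat.

stat


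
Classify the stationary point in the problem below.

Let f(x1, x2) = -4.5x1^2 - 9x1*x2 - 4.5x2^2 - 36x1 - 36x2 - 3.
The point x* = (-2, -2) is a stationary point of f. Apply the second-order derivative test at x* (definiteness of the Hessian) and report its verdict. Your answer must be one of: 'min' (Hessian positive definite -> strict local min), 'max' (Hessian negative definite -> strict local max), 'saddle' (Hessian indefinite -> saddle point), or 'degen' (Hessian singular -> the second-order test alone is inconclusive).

Compute the Hessian H = grad^2 f:
  H = [[-9, -9], [-9, -9]]
Verify stationarity: grad f(x*) = H x* + g = (0, 0).
Eigenvalues of H: -18, 0.
H has a zero eigenvalue (singular; negative semidefinite but not definite), so H is neither positive definite, negative definite, nor indefinite. The second-order test alone is inconclusive -> degen.
(Indeed, f is constant along the null direction of H through x*, so x* is not a strict local extremum.)

degen


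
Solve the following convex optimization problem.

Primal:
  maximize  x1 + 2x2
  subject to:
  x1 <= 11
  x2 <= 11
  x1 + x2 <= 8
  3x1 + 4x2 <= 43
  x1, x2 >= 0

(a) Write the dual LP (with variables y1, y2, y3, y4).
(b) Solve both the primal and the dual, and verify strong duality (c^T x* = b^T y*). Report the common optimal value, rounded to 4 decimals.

The standard primal-dual pair for 'max c^T x s.t. A x <= b, x >= 0' is:
  Dual:  min b^T y  s.t.  A^T y >= c,  y >= 0.

So the dual LP is:
  minimize  11y1 + 11y2 + 8y3 + 43y4
  subject to:
    y1 + y3 + 3y4 >= 1
    y2 + y3 + 4y4 >= 2
    y1, y2, y3, y4 >= 0

Solving the primal: x* = (0, 8).
  primal value c^T x* = 16.
Solving the dual: y* = (0, 0, 2, 0).
  dual value b^T y* = 16.
Strong duality: c^T x* = b^T y*. Confirmed.

16


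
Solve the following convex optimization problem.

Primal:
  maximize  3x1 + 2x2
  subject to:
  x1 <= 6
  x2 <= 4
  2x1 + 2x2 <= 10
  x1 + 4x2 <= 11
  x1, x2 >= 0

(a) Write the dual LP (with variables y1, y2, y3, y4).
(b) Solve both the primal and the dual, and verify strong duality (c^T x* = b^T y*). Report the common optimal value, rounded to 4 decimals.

The standard primal-dual pair for 'max c^T x s.t. A x <= b, x >= 0' is:
  Dual:  min b^T y  s.t.  A^T y >= c,  y >= 0.

So the dual LP is:
  minimize  6y1 + 4y2 + 10y3 + 11y4
  subject to:
    y1 + 2y3 + y4 >= 3
    y2 + 2y3 + 4y4 >= 2
    y1, y2, y3, y4 >= 0

Solving the primal: x* = (5, 0).
  primal value c^T x* = 15.
Solving the dual: y* = (0, 0, 1.5, 0).
  dual value b^T y* = 15.
Strong duality: c^T x* = b^T y*. Confirmed.

15


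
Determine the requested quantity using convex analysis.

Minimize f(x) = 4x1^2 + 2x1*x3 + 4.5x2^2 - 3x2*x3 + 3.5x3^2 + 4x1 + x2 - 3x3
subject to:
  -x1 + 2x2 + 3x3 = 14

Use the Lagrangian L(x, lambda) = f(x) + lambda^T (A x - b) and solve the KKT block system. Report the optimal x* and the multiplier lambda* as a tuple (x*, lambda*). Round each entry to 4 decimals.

Form the Lagrangian:
  L(x, lambda) = (1/2) x^T Q x + c^T x + lambda^T (A x - b)
Stationarity (grad_x L = 0): Q x + c + A^T lambda = 0.
Primal feasibility: A x = b.

This gives the KKT block system:
  [ Q   A^T ] [ x     ]   [-c ]
  [ A    0  ] [ lambda ] = [ b ]

Solving the linear system:
  x*      = (-1.6692, 1.6316, 3.0226)
  lambda* = (-3.3083)
  f(x*)   = 16.1015

x* = (-1.6692, 1.6316, 3.0226), lambda* = (-3.3083)


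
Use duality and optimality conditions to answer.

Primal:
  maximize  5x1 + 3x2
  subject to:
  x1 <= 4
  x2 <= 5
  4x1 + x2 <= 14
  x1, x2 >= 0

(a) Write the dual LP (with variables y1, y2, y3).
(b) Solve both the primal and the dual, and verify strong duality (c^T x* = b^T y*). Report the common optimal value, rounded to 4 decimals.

The standard primal-dual pair for 'max c^T x s.t. A x <= b, x >= 0' is:
  Dual:  min b^T y  s.t.  A^T y >= c,  y >= 0.

So the dual LP is:
  minimize  4y1 + 5y2 + 14y3
  subject to:
    y1 + 4y3 >= 5
    y2 + y3 >= 3
    y1, y2, y3 >= 0

Solving the primal: x* = (2.25, 5).
  primal value c^T x* = 26.25.
Solving the dual: y* = (0, 1.75, 1.25).
  dual value b^T y* = 26.25.
Strong duality: c^T x* = b^T y*. Confirmed.

26.25


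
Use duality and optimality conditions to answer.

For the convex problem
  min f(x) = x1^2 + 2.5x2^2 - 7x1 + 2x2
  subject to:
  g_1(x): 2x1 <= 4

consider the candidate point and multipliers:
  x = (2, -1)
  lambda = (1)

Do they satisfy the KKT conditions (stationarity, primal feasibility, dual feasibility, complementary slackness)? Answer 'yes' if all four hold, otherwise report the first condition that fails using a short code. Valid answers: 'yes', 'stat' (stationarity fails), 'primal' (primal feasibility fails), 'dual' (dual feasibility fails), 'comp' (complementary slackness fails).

Gradient of f: grad f(x) = Q x + c = (-3, -3)
Constraint values g_i(x) = a_i^T x - b_i:
  g_1((2, -1)) = 0
Stationarity residual: grad f(x) + sum_i lambda_i a_i = (-1, -3)
  -> stationarity FAILS
Primal feasibility (all g_i <= 0): OK
Dual feasibility (all lambda_i >= 0): OK
Complementary slackness (lambda_i * g_i(x) = 0 for all i): OK

Verdict: the first failing condition is stationarity -> stat.

stat


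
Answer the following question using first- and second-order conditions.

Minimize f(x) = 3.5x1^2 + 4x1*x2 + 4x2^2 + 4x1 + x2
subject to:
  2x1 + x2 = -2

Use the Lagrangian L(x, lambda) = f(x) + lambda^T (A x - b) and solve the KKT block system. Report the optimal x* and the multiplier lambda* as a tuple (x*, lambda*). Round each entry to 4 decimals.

Form the Lagrangian:
  L(x, lambda) = (1/2) x^T Q x + c^T x + lambda^T (A x - b)
Stationarity (grad_x L = 0): Q x + c + A^T lambda = 0.
Primal feasibility: A x = b.

This gives the KKT block system:
  [ Q   A^T ] [ x     ]   [-c ]
  [ A    0  ] [ lambda ] = [ b ]

Solving the linear system:
  x*      = (-1.1304, 0.2609)
  lambda* = (1.4348)
  f(x*)   = -0.6957

x* = (-1.1304, 0.2609), lambda* = (1.4348)


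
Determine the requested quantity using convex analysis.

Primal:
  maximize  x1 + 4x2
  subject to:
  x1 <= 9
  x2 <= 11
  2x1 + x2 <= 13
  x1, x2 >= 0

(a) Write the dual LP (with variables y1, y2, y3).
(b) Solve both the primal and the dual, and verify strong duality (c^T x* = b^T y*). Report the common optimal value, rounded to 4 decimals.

The standard primal-dual pair for 'max c^T x s.t. A x <= b, x >= 0' is:
  Dual:  min b^T y  s.t.  A^T y >= c,  y >= 0.

So the dual LP is:
  minimize  9y1 + 11y2 + 13y3
  subject to:
    y1 + 2y3 >= 1
    y2 + y3 >= 4
    y1, y2, y3 >= 0

Solving the primal: x* = (1, 11).
  primal value c^T x* = 45.
Solving the dual: y* = (0, 3.5, 0.5).
  dual value b^T y* = 45.
Strong duality: c^T x* = b^T y*. Confirmed.

45


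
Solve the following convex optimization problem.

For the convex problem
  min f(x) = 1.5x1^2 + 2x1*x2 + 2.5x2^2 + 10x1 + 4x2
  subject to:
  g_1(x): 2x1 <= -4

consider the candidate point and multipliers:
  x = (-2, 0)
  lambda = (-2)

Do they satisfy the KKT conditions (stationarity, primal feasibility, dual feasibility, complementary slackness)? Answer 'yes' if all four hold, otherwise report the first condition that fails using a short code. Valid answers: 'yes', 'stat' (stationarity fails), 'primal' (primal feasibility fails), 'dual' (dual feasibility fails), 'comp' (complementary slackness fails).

Gradient of f: grad f(x) = Q x + c = (4, 0)
Constraint values g_i(x) = a_i^T x - b_i:
  g_1((-2, 0)) = 0
Stationarity residual: grad f(x) + sum_i lambda_i a_i = (0, 0)
  -> stationarity OK
Primal feasibility (all g_i <= 0): OK
Dual feasibility (all lambda_i >= 0): FAILS
Complementary slackness (lambda_i * g_i(x) = 0 for all i): OK

Verdict: the first failing condition is dual_feasibility -> dual.

dual


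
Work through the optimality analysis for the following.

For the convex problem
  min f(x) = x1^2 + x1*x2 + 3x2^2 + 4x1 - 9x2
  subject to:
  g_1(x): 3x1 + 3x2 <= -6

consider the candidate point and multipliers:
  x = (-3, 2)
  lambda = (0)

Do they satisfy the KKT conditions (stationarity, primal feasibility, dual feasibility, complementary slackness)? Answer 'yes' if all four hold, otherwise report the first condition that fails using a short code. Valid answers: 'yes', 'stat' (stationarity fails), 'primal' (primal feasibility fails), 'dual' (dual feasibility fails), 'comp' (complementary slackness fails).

Gradient of f: grad f(x) = Q x + c = (0, 0)
Constraint values g_i(x) = a_i^T x - b_i:
  g_1((-3, 2)) = 3
Stationarity residual: grad f(x) + sum_i lambda_i a_i = (0, 0)
  -> stationarity OK
Primal feasibility (all g_i <= 0): FAILS
Dual feasibility (all lambda_i >= 0): OK
Complementary slackness (lambda_i * g_i(x) = 0 for all i): OK

Verdict: the first failing condition is primal_feasibility -> primal.

primal


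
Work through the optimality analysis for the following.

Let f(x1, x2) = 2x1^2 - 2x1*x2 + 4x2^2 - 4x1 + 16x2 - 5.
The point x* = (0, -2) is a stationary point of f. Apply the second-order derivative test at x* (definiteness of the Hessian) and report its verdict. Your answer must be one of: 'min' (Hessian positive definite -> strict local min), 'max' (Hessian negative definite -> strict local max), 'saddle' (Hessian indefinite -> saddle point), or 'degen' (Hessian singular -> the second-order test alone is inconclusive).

Compute the Hessian H = grad^2 f:
  H = [[4, -2], [-2, 8]]
Verify stationarity: grad f(x*) = H x* + g = (0, 0).
Eigenvalues of H: 3.1716, 8.8284.
Both eigenvalues > 0, so H is positive definite -> x* is a strict local min.

min


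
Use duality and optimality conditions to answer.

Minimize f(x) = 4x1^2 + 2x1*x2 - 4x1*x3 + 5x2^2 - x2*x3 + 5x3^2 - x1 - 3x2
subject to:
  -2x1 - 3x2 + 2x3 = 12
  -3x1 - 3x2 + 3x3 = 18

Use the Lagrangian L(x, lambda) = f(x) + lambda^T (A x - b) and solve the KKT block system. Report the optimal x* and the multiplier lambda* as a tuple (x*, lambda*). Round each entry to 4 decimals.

Form the Lagrangian:
  L(x, lambda) = (1/2) x^T Q x + c^T x + lambda^T (A x - b)
Stationarity (grad_x L = 0): Q x + c + A^T lambda = 0.
Primal feasibility: A x = b.

This gives the KKT block system:
  [ Q   A^T ] [ x     ]   [-c ]
  [ A    0  ] [ lambda ] = [ b ]

Solving the linear system:
  x*      = (-3.5, 0, 2.5)
  lambda* = (26.5, -30.6667)
  f(x*)   = 118.75

x* = (-3.5, 0, 2.5), lambda* = (26.5, -30.6667)


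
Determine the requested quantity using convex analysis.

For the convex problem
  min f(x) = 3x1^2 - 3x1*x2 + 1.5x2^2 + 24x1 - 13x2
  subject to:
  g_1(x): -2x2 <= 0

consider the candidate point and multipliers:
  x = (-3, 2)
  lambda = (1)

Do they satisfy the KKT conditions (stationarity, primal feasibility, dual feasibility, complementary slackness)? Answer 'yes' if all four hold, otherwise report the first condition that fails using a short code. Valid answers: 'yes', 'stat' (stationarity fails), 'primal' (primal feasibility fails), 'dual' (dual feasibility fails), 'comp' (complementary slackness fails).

Gradient of f: grad f(x) = Q x + c = (0, 2)
Constraint values g_i(x) = a_i^T x - b_i:
  g_1((-3, 2)) = -4
Stationarity residual: grad f(x) + sum_i lambda_i a_i = (0, 0)
  -> stationarity OK
Primal feasibility (all g_i <= 0): OK
Dual feasibility (all lambda_i >= 0): OK
Complementary slackness (lambda_i * g_i(x) = 0 for all i): FAILS

Verdict: the first failing condition is complementary_slackness -> comp.

comp


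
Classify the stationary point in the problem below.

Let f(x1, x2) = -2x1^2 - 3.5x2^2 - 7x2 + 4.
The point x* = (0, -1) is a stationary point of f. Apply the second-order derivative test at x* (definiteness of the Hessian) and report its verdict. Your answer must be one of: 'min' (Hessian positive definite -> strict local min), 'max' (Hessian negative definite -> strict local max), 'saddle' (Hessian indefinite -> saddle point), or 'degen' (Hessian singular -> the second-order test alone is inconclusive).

Compute the Hessian H = grad^2 f:
  H = [[-4, 0], [0, -7]]
Verify stationarity: grad f(x*) = H x* + g = (0, 0).
Eigenvalues of H: -7, -4.
Both eigenvalues < 0, so H is negative definite -> x* is a strict local max.

max


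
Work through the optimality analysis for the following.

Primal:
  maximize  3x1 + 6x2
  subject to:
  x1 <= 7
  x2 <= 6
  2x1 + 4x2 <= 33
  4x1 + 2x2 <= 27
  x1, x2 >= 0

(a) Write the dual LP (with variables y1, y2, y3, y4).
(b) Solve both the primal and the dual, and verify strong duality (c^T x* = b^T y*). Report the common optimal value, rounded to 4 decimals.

The standard primal-dual pair for 'max c^T x s.t. A x <= b, x >= 0' is:
  Dual:  min b^T y  s.t.  A^T y >= c,  y >= 0.

So the dual LP is:
  minimize  7y1 + 6y2 + 33y3 + 27y4
  subject to:
    y1 + 2y3 + 4y4 >= 3
    y2 + 4y3 + 2y4 >= 6
    y1, y2, y3, y4 >= 0

Solving the primal: x* = (3.75, 6).
  primal value c^T x* = 47.25.
Solving the dual: y* = (0, 4.5, 0, 0.75).
  dual value b^T y* = 47.25.
Strong duality: c^T x* = b^T y*. Confirmed.

47.25


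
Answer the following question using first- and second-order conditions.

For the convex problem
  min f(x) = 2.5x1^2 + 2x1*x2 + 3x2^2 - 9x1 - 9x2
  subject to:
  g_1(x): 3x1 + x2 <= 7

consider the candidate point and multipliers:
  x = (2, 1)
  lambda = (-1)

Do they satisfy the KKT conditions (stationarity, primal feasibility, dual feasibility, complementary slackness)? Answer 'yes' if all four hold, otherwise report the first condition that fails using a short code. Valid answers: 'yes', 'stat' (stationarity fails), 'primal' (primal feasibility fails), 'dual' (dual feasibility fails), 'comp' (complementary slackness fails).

Gradient of f: grad f(x) = Q x + c = (3, 1)
Constraint values g_i(x) = a_i^T x - b_i:
  g_1((2, 1)) = 0
Stationarity residual: grad f(x) + sum_i lambda_i a_i = (0, 0)
  -> stationarity OK
Primal feasibility (all g_i <= 0): OK
Dual feasibility (all lambda_i >= 0): FAILS
Complementary slackness (lambda_i * g_i(x) = 0 for all i): OK

Verdict: the first failing condition is dual_feasibility -> dual.

dual


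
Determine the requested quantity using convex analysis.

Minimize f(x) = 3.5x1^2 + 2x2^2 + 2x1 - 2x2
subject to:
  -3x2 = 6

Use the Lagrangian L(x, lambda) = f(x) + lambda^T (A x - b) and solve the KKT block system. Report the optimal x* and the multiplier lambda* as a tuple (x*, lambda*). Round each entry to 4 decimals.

Form the Lagrangian:
  L(x, lambda) = (1/2) x^T Q x + c^T x + lambda^T (A x - b)
Stationarity (grad_x L = 0): Q x + c + A^T lambda = 0.
Primal feasibility: A x = b.

This gives the KKT block system:
  [ Q   A^T ] [ x     ]   [-c ]
  [ A    0  ] [ lambda ] = [ b ]

Solving the linear system:
  x*      = (-0.2857, -2)
  lambda* = (-3.3333)
  f(x*)   = 11.7143

x* = (-0.2857, -2), lambda* = (-3.3333)


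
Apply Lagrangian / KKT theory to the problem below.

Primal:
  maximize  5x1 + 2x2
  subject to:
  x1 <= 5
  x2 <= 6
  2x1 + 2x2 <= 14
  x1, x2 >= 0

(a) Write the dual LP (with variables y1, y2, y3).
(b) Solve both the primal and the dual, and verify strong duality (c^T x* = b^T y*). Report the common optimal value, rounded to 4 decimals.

The standard primal-dual pair for 'max c^T x s.t. A x <= b, x >= 0' is:
  Dual:  min b^T y  s.t.  A^T y >= c,  y >= 0.

So the dual LP is:
  minimize  5y1 + 6y2 + 14y3
  subject to:
    y1 + 2y3 >= 5
    y2 + 2y3 >= 2
    y1, y2, y3 >= 0

Solving the primal: x* = (5, 2).
  primal value c^T x* = 29.
Solving the dual: y* = (3, 0, 1).
  dual value b^T y* = 29.
Strong duality: c^T x* = b^T y*. Confirmed.

29


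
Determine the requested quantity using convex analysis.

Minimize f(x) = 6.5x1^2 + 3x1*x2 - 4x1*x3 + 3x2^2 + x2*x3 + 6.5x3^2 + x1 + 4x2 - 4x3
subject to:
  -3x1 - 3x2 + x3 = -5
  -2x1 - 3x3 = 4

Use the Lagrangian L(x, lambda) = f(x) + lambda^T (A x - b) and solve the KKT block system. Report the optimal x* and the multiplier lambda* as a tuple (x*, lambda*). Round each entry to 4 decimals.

Form the Lagrangian:
  L(x, lambda) = (1/2) x^T Q x + c^T x + lambda^T (A x - b)
Stationarity (grad_x L = 0): Q x + c + A^T lambda = 0.
Primal feasibility: A x = b.

This gives the KKT block system:
  [ Q   A^T ] [ x     ]   [-c ]
  [ A    0  ] [ lambda ] = [ b ]

Solving the linear system:
  x*      = (-0.4087, 1.7217, -1.0609)
  lambda* = (4.0144, -3.4736)
  f(x*)   = 22.3442

x* = (-0.4087, 1.7217, -1.0609), lambda* = (4.0144, -3.4736)


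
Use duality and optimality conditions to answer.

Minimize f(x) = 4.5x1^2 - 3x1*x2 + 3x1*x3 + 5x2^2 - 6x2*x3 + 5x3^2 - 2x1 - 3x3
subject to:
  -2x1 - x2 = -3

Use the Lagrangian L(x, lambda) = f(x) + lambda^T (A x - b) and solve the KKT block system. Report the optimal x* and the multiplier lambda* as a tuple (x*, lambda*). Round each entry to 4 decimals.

Form the Lagrangian:
  L(x, lambda) = (1/2) x^T Q x + c^T x + lambda^T (A x - b)
Stationarity (grad_x L = 0): Q x + c + A^T lambda = 0.
Primal feasibility: A x = b.

This gives the KKT block system:
  [ Q   A^T ] [ x     ]   [-c ]
  [ A    0  ] [ lambda ] = [ b ]

Solving the linear system:
  x*      = (1.026, 0.9481, 0.561)
  lambda* = (3.0364)
  f(x*)   = 2.687

x* = (1.026, 0.9481, 0.561), lambda* = (3.0364)


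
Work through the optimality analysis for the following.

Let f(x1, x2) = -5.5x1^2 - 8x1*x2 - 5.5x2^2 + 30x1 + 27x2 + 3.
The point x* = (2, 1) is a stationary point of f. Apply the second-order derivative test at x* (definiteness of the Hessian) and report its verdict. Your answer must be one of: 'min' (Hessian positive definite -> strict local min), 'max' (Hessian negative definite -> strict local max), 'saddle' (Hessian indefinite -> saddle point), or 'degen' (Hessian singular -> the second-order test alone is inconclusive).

Compute the Hessian H = grad^2 f:
  H = [[-11, -8], [-8, -11]]
Verify stationarity: grad f(x*) = H x* + g = (0, 0).
Eigenvalues of H: -19, -3.
Both eigenvalues < 0, so H is negative definite -> x* is a strict local max.

max


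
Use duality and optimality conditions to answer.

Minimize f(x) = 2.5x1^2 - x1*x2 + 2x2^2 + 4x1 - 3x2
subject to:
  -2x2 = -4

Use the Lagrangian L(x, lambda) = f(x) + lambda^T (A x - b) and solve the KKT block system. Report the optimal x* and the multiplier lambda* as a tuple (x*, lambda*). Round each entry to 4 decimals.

Form the Lagrangian:
  L(x, lambda) = (1/2) x^T Q x + c^T x + lambda^T (A x - b)
Stationarity (grad_x L = 0): Q x + c + A^T lambda = 0.
Primal feasibility: A x = b.

This gives the KKT block system:
  [ Q   A^T ] [ x     ]   [-c ]
  [ A    0  ] [ lambda ] = [ b ]

Solving the linear system:
  x*      = (-0.4, 2)
  lambda* = (2.7)
  f(x*)   = 1.6

x* = (-0.4, 2), lambda* = (2.7)


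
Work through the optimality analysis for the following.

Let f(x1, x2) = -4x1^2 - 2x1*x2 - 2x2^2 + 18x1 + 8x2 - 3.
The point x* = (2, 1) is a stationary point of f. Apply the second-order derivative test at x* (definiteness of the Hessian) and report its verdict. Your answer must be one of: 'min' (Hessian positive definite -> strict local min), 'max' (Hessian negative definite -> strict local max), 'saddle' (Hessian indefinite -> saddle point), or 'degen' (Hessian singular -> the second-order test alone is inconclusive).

Compute the Hessian H = grad^2 f:
  H = [[-8, -2], [-2, -4]]
Verify stationarity: grad f(x*) = H x* + g = (0, 0).
Eigenvalues of H: -8.8284, -3.1716.
Both eigenvalues < 0, so H is negative definite -> x* is a strict local max.

max


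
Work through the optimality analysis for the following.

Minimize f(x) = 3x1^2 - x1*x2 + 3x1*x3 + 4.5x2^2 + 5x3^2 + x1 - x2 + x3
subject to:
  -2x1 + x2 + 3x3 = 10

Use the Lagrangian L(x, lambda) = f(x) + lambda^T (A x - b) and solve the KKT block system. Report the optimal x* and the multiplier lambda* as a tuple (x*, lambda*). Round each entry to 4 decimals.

Form the Lagrangian:
  L(x, lambda) = (1/2) x^T Q x + c^T x + lambda^T (A x - b)
Stationarity (grad_x L = 0): Q x + c + A^T lambda = 0.
Primal feasibility: A x = b.

This gives the KKT block system:
  [ Q   A^T ] [ x     ]   [-c ]
  [ A    0  ] [ lambda ] = [ b ]

Solving the linear system:
  x*      = (-2.2626, 0.286, 1.7296)
  lambda* = (-3.8362)
  f(x*)   = 18.7717

x* = (-2.2626, 0.286, 1.7296), lambda* = (-3.8362)


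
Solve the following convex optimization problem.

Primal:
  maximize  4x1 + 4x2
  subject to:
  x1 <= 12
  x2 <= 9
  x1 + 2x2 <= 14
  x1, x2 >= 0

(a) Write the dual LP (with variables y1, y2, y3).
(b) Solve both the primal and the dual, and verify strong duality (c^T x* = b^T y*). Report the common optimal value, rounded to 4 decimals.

The standard primal-dual pair for 'max c^T x s.t. A x <= b, x >= 0' is:
  Dual:  min b^T y  s.t.  A^T y >= c,  y >= 0.

So the dual LP is:
  minimize  12y1 + 9y2 + 14y3
  subject to:
    y1 + y3 >= 4
    y2 + 2y3 >= 4
    y1, y2, y3 >= 0

Solving the primal: x* = (12, 1).
  primal value c^T x* = 52.
Solving the dual: y* = (2, 0, 2).
  dual value b^T y* = 52.
Strong duality: c^T x* = b^T y*. Confirmed.

52


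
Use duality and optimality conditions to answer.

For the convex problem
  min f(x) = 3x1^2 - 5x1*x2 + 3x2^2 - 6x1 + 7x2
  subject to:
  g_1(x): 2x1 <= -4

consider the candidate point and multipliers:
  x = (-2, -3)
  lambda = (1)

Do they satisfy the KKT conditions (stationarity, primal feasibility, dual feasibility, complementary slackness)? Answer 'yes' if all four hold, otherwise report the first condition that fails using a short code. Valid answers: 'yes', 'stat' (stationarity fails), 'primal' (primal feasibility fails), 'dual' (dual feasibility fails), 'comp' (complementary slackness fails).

Gradient of f: grad f(x) = Q x + c = (-3, -1)
Constraint values g_i(x) = a_i^T x - b_i:
  g_1((-2, -3)) = 0
Stationarity residual: grad f(x) + sum_i lambda_i a_i = (-1, -1)
  -> stationarity FAILS
Primal feasibility (all g_i <= 0): OK
Dual feasibility (all lambda_i >= 0): OK
Complementary slackness (lambda_i * g_i(x) = 0 for all i): OK

Verdict: the first failing condition is stationarity -> stat.

stat


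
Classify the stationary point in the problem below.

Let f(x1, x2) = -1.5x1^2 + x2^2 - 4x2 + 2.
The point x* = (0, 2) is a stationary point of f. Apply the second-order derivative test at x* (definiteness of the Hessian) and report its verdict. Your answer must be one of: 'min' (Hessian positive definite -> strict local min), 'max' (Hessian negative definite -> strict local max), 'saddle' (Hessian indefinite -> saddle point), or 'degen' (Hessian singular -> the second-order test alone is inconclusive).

Compute the Hessian H = grad^2 f:
  H = [[-3, 0], [0, 2]]
Verify stationarity: grad f(x*) = H x* + g = (0, 0).
Eigenvalues of H: -3, 2.
Eigenvalues have mixed signs, so H is indefinite -> x* is a saddle point.

saddle


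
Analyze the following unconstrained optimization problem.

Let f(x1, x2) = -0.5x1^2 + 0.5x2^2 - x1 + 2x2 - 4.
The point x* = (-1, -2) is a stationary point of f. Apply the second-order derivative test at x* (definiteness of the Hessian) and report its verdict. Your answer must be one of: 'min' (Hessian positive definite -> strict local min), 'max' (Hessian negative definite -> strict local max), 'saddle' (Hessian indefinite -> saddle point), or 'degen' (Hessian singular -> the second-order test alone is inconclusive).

Compute the Hessian H = grad^2 f:
  H = [[-1, 0], [0, 1]]
Verify stationarity: grad f(x*) = H x* + g = (0, 0).
Eigenvalues of H: -1, 1.
Eigenvalues have mixed signs, so H is indefinite -> x* is a saddle point.

saddle


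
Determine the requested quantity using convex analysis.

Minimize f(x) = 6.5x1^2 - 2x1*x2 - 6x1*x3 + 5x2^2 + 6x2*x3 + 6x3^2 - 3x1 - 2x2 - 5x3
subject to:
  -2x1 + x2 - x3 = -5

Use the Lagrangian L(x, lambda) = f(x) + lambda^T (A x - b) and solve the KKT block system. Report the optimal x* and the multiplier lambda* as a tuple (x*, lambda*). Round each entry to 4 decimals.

Form the Lagrangian:
  L(x, lambda) = (1/2) x^T Q x + c^T x + lambda^T (A x - b)
Stationarity (grad_x L = 0): Q x + c + A^T lambda = 0.
Primal feasibility: A x = b.

This gives the KKT block system:
  [ Q   A^T ] [ x     ]   [-c ]
  [ A    0  ] [ lambda ] = [ b ]

Solving the linear system:
  x*      = (1.2683, -0.7998, 1.6635)
  lambda* = (2.5535)
  f(x*)   = 1.1221

x* = (1.2683, -0.7998, 1.6635), lambda* = (2.5535)


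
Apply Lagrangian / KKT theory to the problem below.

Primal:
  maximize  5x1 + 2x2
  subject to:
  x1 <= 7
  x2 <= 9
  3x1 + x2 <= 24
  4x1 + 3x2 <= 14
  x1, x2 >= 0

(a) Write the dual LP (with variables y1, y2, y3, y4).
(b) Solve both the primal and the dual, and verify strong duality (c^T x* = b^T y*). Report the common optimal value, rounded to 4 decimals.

The standard primal-dual pair for 'max c^T x s.t. A x <= b, x >= 0' is:
  Dual:  min b^T y  s.t.  A^T y >= c,  y >= 0.

So the dual LP is:
  minimize  7y1 + 9y2 + 24y3 + 14y4
  subject to:
    y1 + 3y3 + 4y4 >= 5
    y2 + y3 + 3y4 >= 2
    y1, y2, y3, y4 >= 0

Solving the primal: x* = (3.5, 0).
  primal value c^T x* = 17.5.
Solving the dual: y* = (0, 0, 0, 1.25).
  dual value b^T y* = 17.5.
Strong duality: c^T x* = b^T y*. Confirmed.

17.5


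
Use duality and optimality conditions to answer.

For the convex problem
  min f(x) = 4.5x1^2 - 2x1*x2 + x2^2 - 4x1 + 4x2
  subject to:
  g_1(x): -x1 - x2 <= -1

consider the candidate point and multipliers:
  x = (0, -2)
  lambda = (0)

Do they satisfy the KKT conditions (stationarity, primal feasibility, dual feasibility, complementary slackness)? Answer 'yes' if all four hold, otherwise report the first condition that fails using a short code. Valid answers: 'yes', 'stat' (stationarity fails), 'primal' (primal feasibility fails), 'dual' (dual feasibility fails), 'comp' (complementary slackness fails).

Gradient of f: grad f(x) = Q x + c = (0, 0)
Constraint values g_i(x) = a_i^T x - b_i:
  g_1((0, -2)) = 3
Stationarity residual: grad f(x) + sum_i lambda_i a_i = (0, 0)
  -> stationarity OK
Primal feasibility (all g_i <= 0): FAILS
Dual feasibility (all lambda_i >= 0): OK
Complementary slackness (lambda_i * g_i(x) = 0 for all i): OK

Verdict: the first failing condition is primal_feasibility -> primal.

primal
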